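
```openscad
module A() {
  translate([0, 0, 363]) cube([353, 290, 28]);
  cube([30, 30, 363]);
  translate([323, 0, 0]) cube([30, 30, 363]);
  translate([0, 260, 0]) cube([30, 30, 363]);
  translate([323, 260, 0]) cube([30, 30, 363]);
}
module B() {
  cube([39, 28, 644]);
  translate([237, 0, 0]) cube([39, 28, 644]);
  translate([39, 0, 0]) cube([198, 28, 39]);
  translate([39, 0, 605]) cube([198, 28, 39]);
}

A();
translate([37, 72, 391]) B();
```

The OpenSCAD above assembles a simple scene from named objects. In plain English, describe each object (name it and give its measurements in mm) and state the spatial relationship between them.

A is a four-legged stool. The seat is a 353×290×28 mm slab whose top surface is at z = 391 mm; four square legs, each 30×30 mm in cross-section, run from the floor (z = 0) to the underside of the seat, each flush with a corner of the seat.

B is a rectangular picture frame lying in the x–z plane (depth along y). The opening is 198 mm wide (x) by 566 mm tall (z), surrounded by a border 39 mm wide on all four sides. The frame is 28 mm deep and is made of two full-height vertical stiles with two horizontal rails fitted between them.

The picture frame is on top of the stool.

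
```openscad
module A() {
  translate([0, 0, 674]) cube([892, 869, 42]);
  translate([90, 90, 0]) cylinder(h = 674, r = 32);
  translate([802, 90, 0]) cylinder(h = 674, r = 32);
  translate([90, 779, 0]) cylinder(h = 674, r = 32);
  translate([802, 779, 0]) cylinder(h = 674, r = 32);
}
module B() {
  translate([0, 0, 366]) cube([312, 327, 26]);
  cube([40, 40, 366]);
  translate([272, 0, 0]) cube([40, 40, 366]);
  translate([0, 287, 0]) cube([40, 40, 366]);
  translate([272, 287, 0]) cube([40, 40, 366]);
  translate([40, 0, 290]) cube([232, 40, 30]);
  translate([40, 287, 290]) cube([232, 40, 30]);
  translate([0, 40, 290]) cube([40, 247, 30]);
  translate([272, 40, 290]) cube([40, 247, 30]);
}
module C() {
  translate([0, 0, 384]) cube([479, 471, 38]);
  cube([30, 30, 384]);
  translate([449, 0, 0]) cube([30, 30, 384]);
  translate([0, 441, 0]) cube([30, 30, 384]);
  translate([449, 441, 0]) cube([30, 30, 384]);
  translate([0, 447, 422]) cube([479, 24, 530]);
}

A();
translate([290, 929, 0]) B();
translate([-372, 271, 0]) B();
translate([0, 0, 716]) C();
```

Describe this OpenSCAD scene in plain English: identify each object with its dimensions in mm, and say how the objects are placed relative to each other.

A is a table with a 892×869 mm rectangular top, 42 mm thick, top surface at z = 716 mm, supported by four round legs of 64 mm diameter, each leg's bounding box inset 58 mm from the nearest pair of top edges, running from the floor.

B is a four-legged stool. The seat is a 312×327×26 mm slab whose top surface is at z = 392 mm; four square legs, each 40×40 mm in cross-section, run from the floor (z = 0) to the underside of the seat, each flush with a corner of the seat. Four stretchers, 40 mm wide and 30 mm tall, connect adjacent legs with their undersides at z = 290 mm, each running between the inner faces of the legs it joins and aligned with the legs' outer faces on the other axis.

C is a chair. The seat is a 479×471×38 mm slab with its top at z = 422 mm, on four 30×30 mm corner legs (flush with the seat edges, standing on z = 0). A flat backrest 24 mm thick, 530 mm tall, spans the full seat width and rises from the seat top along its +y edge, rear face flush with the rear of the seat.

Two stools sit around the table at the +y, −x sides. The chair is on top of the table.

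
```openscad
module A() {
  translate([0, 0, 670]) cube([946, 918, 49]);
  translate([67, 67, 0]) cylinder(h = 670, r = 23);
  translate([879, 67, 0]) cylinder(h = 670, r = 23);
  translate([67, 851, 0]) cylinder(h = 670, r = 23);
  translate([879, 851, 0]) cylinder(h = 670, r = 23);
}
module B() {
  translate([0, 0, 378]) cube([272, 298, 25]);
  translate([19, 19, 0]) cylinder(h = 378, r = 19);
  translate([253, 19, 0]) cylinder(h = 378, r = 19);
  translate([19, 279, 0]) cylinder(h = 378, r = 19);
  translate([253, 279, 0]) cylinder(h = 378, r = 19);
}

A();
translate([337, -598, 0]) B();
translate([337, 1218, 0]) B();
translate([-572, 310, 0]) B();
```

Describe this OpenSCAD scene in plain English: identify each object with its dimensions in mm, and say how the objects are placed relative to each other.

A is a table with a 946×918 mm rectangular top, 49 mm thick, top surface at z = 719 mm, supported by four round legs of 46 mm diameter, each leg's bounding box inset 44 mm from the nearest pair of top edges, running from the floor.

B is a simple wooden stool: a rectangular seat 272 mm (x) by 298 mm (y), 25 mm thick, top face at z = 403 mm, on four round legs, each 38 mm in diameter. The legs rest on z = 0, each leg's axis is inset half a diameter from the nearest pair of seat edges (so the leg's bounding box is flush with the corner).

Three stools sit around the table at the −y, +y, −x sides.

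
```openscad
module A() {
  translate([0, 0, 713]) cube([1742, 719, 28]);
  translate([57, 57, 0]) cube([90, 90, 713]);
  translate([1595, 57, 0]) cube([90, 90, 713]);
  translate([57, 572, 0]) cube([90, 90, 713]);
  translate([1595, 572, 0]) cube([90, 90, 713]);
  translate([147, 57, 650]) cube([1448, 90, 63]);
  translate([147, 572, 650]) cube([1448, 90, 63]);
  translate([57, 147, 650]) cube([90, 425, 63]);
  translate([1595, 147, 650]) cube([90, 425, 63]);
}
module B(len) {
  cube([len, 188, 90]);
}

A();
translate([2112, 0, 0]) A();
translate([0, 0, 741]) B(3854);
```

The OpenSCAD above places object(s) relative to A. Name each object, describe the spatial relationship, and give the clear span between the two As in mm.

A is a table. B is a beam. A beam spans the tops of two tables. The clear span between the two tables is 370 mm.

Second table starts at x = 2112; first ends at x = 1742; clear span = 2112 − 1742 = 370 mm.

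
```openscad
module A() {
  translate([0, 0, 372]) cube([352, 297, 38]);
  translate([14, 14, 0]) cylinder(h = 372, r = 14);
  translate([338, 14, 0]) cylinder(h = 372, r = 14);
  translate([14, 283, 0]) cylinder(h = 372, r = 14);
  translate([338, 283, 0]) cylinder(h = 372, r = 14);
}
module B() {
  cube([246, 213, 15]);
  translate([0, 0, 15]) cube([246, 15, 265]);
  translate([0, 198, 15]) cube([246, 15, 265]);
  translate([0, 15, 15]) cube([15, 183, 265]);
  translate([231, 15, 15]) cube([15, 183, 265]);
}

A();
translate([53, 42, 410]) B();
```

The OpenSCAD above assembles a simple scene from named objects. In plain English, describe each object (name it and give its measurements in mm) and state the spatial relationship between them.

A is a four-legged stool. The seat is 352×297 mm, 38 mm thick, top at z = 410 mm. It stands on four round legs, each 28 mm in diameter, from z = 0 to the seat underside, each leg's axis is inset half a diameter from the nearest pair of seat edges (so the leg's bounding box is flush with the corner).

B is an open storage box with external size 246×213×280 mm and wall thickness 15 mm (the base is also 15 mm thick). The base covers the whole footprint; the four walls stand on the base, with the y-facing walls full-width and the x-facing walls fitting between their inner faces.

The open box is on top of the stool, centred.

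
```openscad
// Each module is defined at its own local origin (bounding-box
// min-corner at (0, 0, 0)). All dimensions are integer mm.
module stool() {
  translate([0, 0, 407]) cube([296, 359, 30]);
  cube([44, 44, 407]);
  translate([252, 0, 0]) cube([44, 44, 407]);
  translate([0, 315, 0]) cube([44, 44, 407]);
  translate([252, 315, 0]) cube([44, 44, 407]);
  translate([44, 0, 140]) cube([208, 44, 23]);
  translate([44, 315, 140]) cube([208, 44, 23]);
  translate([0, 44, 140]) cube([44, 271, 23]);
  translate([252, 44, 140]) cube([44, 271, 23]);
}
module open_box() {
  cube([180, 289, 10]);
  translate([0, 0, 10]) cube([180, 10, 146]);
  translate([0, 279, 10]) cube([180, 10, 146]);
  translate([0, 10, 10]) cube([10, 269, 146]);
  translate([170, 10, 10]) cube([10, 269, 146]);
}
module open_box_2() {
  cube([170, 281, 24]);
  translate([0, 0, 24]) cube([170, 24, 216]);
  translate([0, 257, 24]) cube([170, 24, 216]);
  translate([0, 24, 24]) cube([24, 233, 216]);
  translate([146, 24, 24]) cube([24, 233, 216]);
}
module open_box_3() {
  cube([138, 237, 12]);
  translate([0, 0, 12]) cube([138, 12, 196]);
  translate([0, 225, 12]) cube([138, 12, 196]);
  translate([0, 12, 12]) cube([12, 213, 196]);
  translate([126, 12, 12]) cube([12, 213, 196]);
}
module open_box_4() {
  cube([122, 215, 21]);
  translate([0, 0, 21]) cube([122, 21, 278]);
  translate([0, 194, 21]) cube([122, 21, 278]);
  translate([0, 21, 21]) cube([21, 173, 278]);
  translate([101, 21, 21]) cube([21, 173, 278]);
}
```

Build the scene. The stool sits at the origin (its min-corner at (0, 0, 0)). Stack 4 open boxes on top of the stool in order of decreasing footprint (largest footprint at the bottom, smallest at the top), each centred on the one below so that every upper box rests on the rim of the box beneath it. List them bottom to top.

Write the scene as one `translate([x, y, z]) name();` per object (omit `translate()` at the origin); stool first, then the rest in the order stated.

stool();
translate([58, 35, 437]) open_box();
translate([63, 39, 593]) open_box_2();
translate([79, 61, 833]) open_box_3();
translate([87, 72, 1041]) open_box_4();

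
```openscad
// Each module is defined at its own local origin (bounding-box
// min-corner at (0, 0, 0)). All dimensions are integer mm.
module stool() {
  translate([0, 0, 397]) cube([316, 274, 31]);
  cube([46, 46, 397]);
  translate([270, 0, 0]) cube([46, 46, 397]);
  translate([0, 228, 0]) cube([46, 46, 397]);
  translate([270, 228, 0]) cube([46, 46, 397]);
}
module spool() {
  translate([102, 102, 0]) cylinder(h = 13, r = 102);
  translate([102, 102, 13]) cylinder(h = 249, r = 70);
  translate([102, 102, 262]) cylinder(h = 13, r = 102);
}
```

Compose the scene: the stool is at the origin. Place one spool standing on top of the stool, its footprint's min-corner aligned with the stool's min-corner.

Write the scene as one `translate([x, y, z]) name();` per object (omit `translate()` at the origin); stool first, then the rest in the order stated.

stool();
translate([0, 0, 428]) spool();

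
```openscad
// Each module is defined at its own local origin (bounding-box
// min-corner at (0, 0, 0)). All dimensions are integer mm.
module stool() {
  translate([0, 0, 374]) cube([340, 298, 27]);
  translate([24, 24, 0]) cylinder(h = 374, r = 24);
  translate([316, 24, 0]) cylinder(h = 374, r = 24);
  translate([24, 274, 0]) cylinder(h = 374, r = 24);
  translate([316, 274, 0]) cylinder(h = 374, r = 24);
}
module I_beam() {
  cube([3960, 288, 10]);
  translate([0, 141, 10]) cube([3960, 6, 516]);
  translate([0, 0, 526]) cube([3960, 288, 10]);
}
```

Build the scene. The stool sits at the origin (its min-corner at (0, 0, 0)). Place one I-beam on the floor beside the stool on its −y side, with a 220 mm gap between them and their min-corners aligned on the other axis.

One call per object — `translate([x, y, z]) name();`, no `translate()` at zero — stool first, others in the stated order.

stool();
translate([0, -508, 0]) I_beam();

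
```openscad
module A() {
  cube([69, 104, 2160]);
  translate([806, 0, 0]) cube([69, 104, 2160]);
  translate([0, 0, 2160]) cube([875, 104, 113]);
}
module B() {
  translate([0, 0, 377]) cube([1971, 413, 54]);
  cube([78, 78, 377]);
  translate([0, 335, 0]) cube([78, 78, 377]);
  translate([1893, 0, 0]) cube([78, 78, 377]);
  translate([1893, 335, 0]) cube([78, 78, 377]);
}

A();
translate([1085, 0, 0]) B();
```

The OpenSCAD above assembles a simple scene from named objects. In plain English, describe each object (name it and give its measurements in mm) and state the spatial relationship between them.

A is a door frame. The clear opening is 737 mm wide and 2160 mm high. Two 69 mm wide jambs, 104 mm deep, stand either side of the opening from the floor to the top of the opening. A 113 mm thick head sits across the top of both jambs, spanning the full outside width of the frame.

B is a long wooden bench with a 1971 mm (x) × 413 mm (y) seat, 54 mm thick, its top surface 431 mm above the floor. Four 78 mm square legs at the seat corners, flush with the edges, run from z = 0 to the seat underside.

The bench is on the floor beside the door frame on its +x side.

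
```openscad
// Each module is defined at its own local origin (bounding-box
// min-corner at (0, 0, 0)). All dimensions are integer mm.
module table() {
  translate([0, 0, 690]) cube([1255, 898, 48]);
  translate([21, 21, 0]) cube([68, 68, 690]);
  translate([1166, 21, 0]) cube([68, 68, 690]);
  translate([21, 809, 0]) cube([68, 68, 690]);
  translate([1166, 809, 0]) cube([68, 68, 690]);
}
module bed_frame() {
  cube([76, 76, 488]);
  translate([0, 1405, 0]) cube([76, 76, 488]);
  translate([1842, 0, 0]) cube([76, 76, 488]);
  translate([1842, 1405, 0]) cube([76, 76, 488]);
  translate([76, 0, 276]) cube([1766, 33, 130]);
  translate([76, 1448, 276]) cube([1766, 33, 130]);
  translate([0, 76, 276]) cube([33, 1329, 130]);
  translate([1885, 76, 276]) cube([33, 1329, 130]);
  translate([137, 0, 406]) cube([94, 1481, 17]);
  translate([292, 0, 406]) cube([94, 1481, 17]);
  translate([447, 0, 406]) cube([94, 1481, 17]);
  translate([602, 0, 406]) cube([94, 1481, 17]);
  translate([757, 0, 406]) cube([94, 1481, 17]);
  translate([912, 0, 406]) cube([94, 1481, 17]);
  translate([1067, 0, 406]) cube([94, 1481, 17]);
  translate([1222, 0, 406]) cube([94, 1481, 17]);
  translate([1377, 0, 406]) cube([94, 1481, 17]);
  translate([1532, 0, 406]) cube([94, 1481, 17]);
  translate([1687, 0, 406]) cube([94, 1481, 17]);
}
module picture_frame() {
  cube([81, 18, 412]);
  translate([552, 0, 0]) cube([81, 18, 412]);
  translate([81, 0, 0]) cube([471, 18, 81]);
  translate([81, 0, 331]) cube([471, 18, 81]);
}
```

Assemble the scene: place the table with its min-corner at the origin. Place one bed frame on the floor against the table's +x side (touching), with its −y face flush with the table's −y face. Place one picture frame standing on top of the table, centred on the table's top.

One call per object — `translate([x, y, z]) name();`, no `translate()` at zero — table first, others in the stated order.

table();
translate([1255, 0, 0]) bed_frame();
translate([311, 440, 738]) picture_frame();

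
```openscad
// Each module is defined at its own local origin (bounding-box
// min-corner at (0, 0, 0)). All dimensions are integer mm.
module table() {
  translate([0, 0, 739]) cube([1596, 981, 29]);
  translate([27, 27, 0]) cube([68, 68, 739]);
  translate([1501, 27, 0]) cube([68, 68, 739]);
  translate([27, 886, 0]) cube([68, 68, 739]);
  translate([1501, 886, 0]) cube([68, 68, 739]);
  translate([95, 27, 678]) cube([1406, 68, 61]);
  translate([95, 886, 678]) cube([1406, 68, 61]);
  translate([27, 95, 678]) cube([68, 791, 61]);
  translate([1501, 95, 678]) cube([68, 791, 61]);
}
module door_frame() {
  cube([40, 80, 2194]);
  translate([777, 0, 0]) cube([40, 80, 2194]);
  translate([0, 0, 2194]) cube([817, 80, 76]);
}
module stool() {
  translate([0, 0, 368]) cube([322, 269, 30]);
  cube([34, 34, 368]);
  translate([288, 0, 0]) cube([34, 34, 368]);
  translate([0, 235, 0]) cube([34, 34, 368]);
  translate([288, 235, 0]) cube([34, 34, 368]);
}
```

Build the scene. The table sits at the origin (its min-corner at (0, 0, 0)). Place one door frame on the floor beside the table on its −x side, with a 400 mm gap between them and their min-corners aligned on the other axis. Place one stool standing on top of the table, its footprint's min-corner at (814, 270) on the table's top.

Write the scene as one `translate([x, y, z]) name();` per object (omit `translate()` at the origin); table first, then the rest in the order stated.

table();
translate([-1217, 0, 0]) door_frame();
translate([814, 270, 768]) stool();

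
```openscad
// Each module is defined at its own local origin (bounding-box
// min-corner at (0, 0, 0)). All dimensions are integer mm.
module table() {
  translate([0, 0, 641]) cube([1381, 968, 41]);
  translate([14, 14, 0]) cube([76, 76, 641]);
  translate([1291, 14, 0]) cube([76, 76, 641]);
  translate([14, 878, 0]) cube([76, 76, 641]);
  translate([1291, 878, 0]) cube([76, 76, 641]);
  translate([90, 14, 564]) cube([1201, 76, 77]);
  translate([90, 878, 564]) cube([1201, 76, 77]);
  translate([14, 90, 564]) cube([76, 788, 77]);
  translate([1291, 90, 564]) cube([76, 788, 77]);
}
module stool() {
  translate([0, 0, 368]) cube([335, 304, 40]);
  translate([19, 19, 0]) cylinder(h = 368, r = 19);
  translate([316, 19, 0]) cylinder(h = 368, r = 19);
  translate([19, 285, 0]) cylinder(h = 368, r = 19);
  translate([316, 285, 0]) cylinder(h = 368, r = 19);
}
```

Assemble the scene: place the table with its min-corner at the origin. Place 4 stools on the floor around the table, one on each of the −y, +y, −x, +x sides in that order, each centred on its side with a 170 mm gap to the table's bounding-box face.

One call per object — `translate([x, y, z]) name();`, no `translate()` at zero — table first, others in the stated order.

table();
translate([523, -474, 0]) stool();
translate([523, 1138, 0]) stool();
translate([-505, 332, 0]) stool();
translate([1551, 332, 0]) stool();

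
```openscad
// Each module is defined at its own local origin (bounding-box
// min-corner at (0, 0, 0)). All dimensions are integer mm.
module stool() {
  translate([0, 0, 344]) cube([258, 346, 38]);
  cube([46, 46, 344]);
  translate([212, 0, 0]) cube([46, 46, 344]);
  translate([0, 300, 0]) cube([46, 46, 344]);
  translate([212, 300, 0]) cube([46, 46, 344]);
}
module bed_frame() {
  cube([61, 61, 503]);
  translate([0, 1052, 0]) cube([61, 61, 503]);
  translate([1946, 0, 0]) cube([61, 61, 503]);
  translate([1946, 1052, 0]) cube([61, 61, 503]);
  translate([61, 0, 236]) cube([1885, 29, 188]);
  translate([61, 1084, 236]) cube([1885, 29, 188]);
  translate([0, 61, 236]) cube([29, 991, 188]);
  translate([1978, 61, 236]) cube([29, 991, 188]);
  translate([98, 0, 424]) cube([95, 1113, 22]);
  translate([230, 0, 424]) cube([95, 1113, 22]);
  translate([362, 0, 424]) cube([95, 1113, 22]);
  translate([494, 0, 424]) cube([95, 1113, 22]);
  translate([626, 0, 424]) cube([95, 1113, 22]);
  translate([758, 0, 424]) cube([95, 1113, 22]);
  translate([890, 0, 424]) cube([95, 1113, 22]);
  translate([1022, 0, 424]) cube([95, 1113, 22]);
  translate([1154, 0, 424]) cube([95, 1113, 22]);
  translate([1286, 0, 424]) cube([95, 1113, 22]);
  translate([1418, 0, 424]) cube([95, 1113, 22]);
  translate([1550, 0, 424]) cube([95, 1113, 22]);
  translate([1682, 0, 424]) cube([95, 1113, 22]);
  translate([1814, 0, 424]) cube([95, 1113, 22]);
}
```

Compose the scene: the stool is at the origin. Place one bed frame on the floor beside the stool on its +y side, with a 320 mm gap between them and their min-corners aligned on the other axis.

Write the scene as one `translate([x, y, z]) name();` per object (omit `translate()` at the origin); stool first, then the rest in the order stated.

stool();
translate([0, 666, 0]) bed_frame();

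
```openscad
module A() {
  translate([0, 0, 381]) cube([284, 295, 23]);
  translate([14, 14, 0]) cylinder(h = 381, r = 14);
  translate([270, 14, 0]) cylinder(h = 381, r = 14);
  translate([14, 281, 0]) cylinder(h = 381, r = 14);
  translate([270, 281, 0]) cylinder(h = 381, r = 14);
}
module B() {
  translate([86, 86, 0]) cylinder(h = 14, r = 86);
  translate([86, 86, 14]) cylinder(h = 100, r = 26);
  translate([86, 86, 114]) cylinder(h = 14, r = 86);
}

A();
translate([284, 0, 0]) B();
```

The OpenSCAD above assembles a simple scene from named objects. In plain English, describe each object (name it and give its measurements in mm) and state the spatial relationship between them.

A is a four-legged stool. The seat is 284×295 mm, 23 mm thick, top at z = 404 mm. It stands on four round legs, each 28 mm in diameter, from z = 0 to the seat underside, each leg's axis is inset half a diameter from the nearest pair of seat edges (so the leg's bounding box is flush with the corner).

B is a spool: two coaxial disc flanges of radius 86 mm and thickness 14 mm, joined by a core cylinder of radius 26 mm and height 100 mm. The lower flange rests on z = 0 and the three cylinders share a vertical axis.

The spool is against the stool's +x side, with their −y faces flush.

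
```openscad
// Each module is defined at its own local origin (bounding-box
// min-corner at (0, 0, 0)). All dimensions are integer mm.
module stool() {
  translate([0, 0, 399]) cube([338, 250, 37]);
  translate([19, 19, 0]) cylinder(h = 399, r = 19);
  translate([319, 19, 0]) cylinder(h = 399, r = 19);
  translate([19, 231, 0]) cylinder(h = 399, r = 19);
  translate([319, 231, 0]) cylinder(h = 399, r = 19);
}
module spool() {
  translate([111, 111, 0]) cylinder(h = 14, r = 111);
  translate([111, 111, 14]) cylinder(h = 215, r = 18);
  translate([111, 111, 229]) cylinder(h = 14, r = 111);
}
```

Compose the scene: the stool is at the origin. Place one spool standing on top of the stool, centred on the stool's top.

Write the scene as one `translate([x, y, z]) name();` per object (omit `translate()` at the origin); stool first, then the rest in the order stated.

stool();
translate([58, 14, 436]) spool();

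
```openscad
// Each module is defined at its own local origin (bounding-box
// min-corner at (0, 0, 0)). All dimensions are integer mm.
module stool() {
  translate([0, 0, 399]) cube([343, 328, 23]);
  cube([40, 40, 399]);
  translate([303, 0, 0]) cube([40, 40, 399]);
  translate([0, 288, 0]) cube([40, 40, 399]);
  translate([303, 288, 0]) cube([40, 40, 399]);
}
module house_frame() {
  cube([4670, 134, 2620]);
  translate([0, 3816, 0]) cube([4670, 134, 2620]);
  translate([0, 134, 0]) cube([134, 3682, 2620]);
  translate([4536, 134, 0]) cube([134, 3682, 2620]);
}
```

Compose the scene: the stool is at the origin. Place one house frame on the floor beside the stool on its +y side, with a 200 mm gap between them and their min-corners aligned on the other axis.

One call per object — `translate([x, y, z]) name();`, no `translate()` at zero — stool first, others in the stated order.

stool();
translate([0, 528, 0]) house_frame();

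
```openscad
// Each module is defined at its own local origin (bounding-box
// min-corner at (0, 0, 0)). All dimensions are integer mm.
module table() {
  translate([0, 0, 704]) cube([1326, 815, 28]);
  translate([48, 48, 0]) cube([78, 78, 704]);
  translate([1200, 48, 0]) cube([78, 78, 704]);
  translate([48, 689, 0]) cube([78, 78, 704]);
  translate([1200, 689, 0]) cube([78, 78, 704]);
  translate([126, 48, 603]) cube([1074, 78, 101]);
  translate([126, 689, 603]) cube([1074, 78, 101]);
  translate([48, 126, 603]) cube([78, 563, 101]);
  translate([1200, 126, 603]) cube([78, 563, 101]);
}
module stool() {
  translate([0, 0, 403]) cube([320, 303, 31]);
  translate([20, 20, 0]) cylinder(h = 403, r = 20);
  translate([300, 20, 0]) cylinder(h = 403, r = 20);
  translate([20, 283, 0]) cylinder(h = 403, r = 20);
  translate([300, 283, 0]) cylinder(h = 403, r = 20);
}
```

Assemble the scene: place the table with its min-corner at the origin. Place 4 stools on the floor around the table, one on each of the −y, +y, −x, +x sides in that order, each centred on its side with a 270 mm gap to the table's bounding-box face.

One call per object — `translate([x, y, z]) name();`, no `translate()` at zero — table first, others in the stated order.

table();
translate([503, -573, 0]) stool();
translate([503, 1085, 0]) stool();
translate([-590, 256, 0]) stool();
translate([1596, 256, 0]) stool();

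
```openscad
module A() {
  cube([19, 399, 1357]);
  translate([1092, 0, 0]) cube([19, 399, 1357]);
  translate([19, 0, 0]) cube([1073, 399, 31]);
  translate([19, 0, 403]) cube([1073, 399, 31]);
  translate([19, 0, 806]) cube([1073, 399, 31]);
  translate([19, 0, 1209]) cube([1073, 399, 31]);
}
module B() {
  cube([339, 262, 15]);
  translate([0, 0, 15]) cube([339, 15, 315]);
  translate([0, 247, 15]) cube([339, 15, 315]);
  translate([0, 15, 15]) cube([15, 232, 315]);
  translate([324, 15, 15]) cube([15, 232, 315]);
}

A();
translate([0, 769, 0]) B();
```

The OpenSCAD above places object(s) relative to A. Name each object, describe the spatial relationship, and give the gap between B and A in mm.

The open box's nearest face is 370 mm from the bookshelf's +y face.

A is a bookshelf. B is an open box. The open box is on the floor beside the bookshelf on its +y side. The gap between the open box and the bookshelf is 370 mm.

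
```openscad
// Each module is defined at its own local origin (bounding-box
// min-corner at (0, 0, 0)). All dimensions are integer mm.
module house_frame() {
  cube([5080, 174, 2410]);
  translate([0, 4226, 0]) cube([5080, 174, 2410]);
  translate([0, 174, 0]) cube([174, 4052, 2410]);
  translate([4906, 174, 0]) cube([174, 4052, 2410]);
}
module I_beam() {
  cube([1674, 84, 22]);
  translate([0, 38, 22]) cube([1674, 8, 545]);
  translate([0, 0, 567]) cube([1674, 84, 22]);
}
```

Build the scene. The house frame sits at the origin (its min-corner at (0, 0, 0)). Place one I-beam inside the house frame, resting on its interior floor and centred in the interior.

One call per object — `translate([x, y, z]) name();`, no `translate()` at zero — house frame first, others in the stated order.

house_frame();
translate([1703, 2158, 0]) I_beam();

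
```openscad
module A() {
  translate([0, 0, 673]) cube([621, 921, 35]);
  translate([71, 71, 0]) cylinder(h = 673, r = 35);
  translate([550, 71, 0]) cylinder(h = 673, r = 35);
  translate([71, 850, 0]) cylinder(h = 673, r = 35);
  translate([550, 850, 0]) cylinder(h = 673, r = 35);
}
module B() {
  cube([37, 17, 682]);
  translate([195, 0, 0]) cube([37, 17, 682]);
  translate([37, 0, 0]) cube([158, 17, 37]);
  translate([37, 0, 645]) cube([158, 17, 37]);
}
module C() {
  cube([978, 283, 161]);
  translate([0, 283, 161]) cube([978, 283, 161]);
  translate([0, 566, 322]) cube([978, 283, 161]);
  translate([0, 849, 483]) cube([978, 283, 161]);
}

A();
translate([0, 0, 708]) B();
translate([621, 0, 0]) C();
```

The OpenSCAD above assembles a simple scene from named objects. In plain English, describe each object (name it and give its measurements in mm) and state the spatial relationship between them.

A is a rectangular dining table. The top is 621×921×35 mm with its upper surface at z = 708 mm. It stands on four round legs of 70 mm diameter, each leg's bounding box inset 36 mm from the nearest pair of top edges, running from the floor to the underside of the top.

B is a rectangular picture frame lying in the x–z plane (depth along y). The opening is 158 mm wide (x) by 608 mm tall (z), surrounded by a border 37 mm wide on all four sides. The frame is 17 mm deep and is made of two full-height vertical stiles with two horizontal rails fitted between them.

C is a straight staircase of 4 solid steps. Each step is 978 mm wide (x), 283 mm deep (y, the going) and 161 mm tall (the rise). The first step rests on the floor; each subsequent step sits one going further in +y and one rise higher in +z, directly behind and above the previous step with no overlap.

The picture frame is on top of the table. The staircase is against the table's +x side, with their −y faces flush.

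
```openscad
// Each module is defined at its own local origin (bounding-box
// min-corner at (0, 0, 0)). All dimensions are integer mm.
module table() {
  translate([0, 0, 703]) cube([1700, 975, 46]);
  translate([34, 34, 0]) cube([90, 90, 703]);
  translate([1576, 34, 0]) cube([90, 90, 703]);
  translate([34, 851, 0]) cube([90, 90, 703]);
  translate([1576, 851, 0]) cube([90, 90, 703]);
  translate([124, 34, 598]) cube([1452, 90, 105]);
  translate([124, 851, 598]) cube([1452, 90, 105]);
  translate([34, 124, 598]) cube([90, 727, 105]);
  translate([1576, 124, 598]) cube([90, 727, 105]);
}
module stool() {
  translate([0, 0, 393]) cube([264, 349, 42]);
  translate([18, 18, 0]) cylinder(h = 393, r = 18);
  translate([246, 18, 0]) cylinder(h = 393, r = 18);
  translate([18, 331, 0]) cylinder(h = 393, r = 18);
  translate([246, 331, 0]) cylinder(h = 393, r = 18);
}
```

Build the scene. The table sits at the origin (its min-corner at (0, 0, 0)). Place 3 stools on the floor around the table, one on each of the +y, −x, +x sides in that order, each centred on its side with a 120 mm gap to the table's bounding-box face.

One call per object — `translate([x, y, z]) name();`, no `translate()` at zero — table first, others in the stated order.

table();
translate([718, 1095, 0]) stool();
translate([-384, 313, 0]) stool();
translate([1820, 313, 0]) stool();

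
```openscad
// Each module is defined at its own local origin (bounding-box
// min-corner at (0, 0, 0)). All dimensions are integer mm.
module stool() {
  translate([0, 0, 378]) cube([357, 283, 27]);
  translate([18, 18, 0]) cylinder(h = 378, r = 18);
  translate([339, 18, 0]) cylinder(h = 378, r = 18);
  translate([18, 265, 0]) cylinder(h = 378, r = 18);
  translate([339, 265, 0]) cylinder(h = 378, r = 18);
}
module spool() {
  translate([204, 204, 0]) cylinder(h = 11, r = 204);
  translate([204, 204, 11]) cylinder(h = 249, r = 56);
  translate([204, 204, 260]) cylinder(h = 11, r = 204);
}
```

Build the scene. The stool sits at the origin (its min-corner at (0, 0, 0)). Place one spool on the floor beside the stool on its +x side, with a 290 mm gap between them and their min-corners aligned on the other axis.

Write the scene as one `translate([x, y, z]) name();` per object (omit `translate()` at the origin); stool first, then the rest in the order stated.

stool();
translate([647, 0, 0]) spool();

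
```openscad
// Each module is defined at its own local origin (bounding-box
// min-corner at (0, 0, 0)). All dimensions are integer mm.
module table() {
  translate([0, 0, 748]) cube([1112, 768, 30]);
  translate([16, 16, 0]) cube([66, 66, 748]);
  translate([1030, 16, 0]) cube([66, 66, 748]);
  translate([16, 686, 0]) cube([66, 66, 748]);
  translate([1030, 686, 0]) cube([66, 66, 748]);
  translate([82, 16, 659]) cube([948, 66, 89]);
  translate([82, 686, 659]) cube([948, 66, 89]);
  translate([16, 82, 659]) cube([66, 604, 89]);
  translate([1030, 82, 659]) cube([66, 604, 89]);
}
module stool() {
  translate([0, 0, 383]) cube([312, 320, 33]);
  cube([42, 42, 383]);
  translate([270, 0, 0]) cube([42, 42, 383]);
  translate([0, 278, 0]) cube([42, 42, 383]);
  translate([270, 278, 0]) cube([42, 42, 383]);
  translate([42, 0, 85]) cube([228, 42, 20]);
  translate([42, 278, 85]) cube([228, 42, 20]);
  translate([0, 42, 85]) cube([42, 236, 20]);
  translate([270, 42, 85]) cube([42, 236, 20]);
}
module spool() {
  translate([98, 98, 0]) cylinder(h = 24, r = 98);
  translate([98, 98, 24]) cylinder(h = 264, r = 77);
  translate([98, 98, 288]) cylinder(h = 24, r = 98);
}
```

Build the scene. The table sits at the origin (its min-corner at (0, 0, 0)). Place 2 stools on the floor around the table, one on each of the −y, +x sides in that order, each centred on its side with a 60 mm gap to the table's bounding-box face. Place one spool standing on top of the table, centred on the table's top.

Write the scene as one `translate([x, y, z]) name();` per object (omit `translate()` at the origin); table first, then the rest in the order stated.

table();
translate([400, -380, 0]) stool();
translate([1172, 224, 0]) stool();
translate([458, 286, 778]) spool();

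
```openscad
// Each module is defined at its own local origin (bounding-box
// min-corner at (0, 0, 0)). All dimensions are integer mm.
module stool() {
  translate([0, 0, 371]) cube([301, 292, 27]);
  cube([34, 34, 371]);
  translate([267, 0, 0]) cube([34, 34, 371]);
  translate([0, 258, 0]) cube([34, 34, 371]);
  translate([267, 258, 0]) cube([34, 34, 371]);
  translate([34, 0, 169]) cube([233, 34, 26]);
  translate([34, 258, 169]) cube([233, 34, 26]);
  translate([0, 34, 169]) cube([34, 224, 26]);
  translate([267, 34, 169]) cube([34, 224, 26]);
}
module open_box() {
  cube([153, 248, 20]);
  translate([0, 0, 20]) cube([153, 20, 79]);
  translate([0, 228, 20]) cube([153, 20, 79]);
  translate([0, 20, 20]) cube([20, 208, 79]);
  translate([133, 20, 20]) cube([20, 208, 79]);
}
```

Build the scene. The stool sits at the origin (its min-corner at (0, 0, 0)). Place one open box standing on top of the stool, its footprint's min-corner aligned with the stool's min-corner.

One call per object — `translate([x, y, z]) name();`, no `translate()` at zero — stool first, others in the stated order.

stool();
translate([0, 0, 398]) open_box();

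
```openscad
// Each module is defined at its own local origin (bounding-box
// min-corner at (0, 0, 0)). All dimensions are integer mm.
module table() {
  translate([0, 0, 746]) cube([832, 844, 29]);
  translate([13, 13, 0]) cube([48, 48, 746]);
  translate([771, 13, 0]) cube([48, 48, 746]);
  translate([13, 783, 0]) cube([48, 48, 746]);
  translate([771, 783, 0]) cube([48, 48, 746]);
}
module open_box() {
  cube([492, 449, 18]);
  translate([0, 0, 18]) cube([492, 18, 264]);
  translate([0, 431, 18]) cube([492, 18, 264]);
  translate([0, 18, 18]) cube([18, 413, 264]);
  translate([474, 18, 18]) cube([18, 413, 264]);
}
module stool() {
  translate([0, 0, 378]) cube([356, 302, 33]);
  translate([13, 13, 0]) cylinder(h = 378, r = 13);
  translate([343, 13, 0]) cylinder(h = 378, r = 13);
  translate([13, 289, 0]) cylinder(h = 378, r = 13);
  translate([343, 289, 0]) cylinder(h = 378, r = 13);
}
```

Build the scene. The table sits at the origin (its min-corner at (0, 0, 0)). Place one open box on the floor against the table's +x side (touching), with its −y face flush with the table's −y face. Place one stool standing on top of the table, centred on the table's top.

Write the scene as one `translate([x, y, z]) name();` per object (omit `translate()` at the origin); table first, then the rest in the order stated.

table();
translate([832, 0, 0]) open_box();
translate([238, 271, 775]) stool();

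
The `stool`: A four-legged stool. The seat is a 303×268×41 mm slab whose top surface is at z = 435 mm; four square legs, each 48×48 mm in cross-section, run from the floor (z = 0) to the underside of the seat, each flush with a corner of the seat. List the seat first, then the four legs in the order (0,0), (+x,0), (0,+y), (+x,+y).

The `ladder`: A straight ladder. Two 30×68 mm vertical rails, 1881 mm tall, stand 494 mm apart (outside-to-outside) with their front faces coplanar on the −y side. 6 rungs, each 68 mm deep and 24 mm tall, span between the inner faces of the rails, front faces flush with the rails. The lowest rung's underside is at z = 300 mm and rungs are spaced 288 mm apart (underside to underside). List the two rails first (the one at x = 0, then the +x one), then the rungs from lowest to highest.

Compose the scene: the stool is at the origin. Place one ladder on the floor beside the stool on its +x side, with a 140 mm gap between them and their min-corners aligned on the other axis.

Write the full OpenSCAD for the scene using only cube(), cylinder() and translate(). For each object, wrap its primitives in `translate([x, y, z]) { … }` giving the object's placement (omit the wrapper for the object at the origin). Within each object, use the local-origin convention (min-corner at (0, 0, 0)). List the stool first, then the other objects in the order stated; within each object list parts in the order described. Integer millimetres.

translate([0, 0, 394]) cube([303, 268, 41]);
cube([48, 48, 394]);
translate([255, 0, 0]) cube([48, 48, 394]);
translate([0, 220, 0]) cube([48, 48, 394]);
translate([255, 220, 0]) cube([48, 48, 394]);
translate([443, 0, 0]) {
  cube([30, 68, 1881]);
  translate([464, 0, 0]) cube([30, 68, 1881]);
  translate([30, 0, 300]) cube([434, 68, 24]);
  translate([30, 0, 588]) cube([434, 68, 24]);
  translate([30, 0, 876]) cube([434, 68, 24]);
  translate([30, 0, 1164]) cube([434, 68, 24]);
  translate([30, 0, 1452]) cube([434, 68, 24]);
  translate([30, 0, 1740]) cube([434, 68, 24]);
}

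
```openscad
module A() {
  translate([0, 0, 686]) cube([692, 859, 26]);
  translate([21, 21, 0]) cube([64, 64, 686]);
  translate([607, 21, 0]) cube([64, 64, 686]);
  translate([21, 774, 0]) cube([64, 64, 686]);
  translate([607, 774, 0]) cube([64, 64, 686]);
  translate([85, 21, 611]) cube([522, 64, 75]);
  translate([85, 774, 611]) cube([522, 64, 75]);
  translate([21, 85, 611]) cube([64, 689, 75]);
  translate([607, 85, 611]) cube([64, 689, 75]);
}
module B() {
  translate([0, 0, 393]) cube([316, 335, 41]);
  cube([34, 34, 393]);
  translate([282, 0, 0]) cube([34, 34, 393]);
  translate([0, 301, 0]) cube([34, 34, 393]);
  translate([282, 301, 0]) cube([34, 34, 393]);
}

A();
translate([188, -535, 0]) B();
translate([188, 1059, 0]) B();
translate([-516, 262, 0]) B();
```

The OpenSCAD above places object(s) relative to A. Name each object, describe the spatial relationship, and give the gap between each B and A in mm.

A is a table. B is a stool. Three stools sit around the table at the −y, +y, −x sides. The gap between each stool and the table is 200 mm.

Each stool's nearest face is 200 mm from the table's bounding box.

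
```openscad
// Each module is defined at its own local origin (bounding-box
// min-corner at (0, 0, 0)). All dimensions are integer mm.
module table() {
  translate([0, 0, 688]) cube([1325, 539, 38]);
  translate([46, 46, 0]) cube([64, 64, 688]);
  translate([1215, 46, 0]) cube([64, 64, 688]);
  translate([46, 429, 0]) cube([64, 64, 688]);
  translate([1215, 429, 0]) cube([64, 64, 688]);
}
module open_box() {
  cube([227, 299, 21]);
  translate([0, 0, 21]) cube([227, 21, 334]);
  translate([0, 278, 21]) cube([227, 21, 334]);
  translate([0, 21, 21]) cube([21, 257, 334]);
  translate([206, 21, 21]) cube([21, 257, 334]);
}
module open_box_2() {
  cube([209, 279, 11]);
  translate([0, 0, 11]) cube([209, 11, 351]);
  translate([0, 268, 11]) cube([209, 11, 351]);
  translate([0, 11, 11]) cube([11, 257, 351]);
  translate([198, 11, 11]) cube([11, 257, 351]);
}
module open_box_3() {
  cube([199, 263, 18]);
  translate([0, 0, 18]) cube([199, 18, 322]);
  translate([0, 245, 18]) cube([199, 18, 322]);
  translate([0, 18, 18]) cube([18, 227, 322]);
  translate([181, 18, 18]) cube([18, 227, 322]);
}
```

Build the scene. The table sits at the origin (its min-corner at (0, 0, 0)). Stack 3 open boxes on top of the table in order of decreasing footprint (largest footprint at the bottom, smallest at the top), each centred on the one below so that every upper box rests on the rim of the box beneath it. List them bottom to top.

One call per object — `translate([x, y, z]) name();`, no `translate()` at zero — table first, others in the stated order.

table();
translate([549, 120, 726]) open_box();
translate([558, 130, 1081]) open_box_2();
translate([563, 138, 1443]) open_box_3();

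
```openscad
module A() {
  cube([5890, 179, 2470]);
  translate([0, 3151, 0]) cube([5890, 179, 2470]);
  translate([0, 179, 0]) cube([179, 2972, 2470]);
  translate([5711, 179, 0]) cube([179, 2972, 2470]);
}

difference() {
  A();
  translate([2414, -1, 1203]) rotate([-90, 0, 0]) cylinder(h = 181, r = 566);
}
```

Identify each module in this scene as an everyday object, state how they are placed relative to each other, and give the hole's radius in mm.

A is a house frame. The house frame has a circular hole through its front wall. The hole's radius is 566 mm.

The subtracted cylinder has r = 566 mm.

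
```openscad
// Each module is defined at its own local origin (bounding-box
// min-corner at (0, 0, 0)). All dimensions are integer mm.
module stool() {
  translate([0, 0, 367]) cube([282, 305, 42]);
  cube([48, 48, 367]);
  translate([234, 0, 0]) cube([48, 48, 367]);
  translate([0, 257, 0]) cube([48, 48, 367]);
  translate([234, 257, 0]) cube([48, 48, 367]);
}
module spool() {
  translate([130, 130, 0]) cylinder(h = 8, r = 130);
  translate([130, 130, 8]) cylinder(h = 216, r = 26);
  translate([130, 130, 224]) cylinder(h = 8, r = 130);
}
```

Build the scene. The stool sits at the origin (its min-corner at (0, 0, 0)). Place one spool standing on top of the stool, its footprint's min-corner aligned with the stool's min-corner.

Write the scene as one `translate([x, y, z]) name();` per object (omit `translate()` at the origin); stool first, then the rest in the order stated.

stool();
translate([0, 0, 409]) spool();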